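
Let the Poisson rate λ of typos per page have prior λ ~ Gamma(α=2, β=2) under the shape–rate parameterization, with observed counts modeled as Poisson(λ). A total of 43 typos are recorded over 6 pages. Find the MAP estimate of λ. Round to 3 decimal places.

Σxᵢ = 43, n = 6.
Posterior ∝ λe^(−2λ) · λ^43e^(−6λ) = λ^44e^(−8λ), i.e. Gamma(shape=45, rate=8).
The mode of a Gamma(a, b) with a ≥ 1 (shape–rate) is (a−1)/b = 44/8 ≈ 5.500.

λ̂_MAP = 5.500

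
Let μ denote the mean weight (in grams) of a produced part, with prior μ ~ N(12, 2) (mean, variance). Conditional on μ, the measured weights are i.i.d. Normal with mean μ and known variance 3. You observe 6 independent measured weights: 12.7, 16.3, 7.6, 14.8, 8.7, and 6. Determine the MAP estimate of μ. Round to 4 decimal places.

n = 6; x̄ = (12.7 + 16.3 + 7.6 + 14.8 + 8.7 + 6)/6 = 66.1/6 = 661/60 ≈ 11.0167.
For a Normal prior and Normal likelihood with known variance, the posterior is Normal; its mode equals its mean, the precision-weighted average.
Prior precision 1/σ₀² = 1/2 = 0.5; data precision n/σ² = 6/3 = 2.
μ̂ = (0.5·12 + 2·(661/60)) / (0.5 + 2) = (841/30)/2.5 = 841/75 ≈ 11.2133.

μ̂_MAP = 11.2133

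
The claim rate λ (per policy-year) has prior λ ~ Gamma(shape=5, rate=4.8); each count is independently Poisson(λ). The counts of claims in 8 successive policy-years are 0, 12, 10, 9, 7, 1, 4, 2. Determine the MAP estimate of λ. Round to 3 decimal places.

λ̂_MAP = 3.828

Σxᵢ = 0+12+10+9+7+1+4+2 = 45, with n = 8.
Posterior ∝ λ^4e^(−4.8λ) · λ^45e^(−8λ) = λ^49e^(−12.8λ), i.e. Gamma(shape=50, rate=12.8).
The mode of a Gamma(a, b) with a ≥ 1 (shape–rate) is (a−1)/b = 49/12.8 ≈ 3.828.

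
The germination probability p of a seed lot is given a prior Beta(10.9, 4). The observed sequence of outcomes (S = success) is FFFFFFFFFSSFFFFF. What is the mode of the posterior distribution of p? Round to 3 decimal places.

p̂_MAP = 0.412

Prior: Beta(10.9, 4).
Data: 2 successes in 16 trials (from the sequence). The binomial likelihood contributes p^2(1−p)^14, so the posterior is Beta(10.9+2, 4+14) = Beta(12.9, 18).
For Beta(a, b) with a, b > 1 the mode is (a−1)/(a+b−2) = 11.9/28.9 ≈ 0.412.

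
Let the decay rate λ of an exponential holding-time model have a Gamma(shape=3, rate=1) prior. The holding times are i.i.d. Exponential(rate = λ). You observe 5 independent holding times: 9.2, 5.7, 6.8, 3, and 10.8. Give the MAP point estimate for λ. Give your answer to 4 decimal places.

The Exponential(rate=λ) likelihood is ∝ λ^n e^(−λΣtᵢ). Here n = 5 and Σtᵢ = 9.2 + 5.7 + 6.8 + 3 + 10.8 = 35.5.
Posterior ∝ λ^2e^(−1λ) · λ^5e^(−35.5λ) = λ^7e^(−36.5λ), i.e. Gamma(8, 36.5).
Mode = (a−1)/b = 7/36.5 ≈ 0.1918.

λ̂_MAP = 0.1918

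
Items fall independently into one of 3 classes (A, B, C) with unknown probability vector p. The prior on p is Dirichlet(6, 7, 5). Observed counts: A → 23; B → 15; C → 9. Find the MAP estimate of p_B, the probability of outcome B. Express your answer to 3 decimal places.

MAP estimate of p_B = 0.339

The posterior is Dirichlet(αᵢ + nᵢ) = Dirichlet(29, 22, 14).
For a Dirichlet(a₁,…,a_K) with all aᵢ > 1, the mode has j-th component (aⱼ − 1)/(Σaᵢ − K).
Here Σaᵢ = 65 and K = 3, so p_B = (22 − 1)/(65 − 3) = 21/62 ≈ 0.339.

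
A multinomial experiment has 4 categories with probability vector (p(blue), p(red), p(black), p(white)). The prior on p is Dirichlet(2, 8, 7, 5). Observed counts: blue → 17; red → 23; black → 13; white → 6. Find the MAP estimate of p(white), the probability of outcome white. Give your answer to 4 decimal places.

MAP estimate of p(white) = 0.1299

The posterior is Dirichlet(αᵢ + nᵢ) = Dirichlet(19, 31, 20, 11).
For a Dirichlet(a₁,…,a_K) with all aᵢ > 1, the mode has j-th component (aⱼ − 1)/(Σaᵢ − K).
Here Σaᵢ = 81 and K = 4, so p(white) = (11 − 1)/(81 − 4) = 10/77 ≈ 0.1299.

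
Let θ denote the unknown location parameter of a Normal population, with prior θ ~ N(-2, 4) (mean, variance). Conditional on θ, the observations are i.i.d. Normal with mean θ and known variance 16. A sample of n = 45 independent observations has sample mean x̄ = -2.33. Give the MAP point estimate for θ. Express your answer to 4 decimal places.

n = 45, x̄ = -2.33.
For a Normal prior and Normal likelihood with known variance, the posterior is Normal; its mode equals its mean, the precision-weighted average.
Prior precision 1/σ₀² = 1/4 = 0.25; data precision n/σ² = 45/16 = 2.8125.
θ̂ = (0.25·(-2) + 2.8125·(-2.33)) / (0.25 + 2.8125) = (-7.053125)/3.0625 = -2257/980 ≈ -2.3031.

θ̂_MAP = -2.3031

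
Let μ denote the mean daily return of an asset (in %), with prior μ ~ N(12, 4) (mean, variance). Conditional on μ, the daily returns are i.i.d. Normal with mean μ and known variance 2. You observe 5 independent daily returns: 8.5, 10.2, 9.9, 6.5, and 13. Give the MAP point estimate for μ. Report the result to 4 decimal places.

μ̂_MAP = 9.8364

n = 5; x̄ = (8.5 + 10.2 + 9.9 + 6.5 + 13)/5 = 48.1/5 = 9.62.
For a Normal prior and Normal likelihood with known variance, the posterior is Normal; its mode equals its mean, the precision-weighted average.
Prior precision 1/σ₀² = 1/4 = 0.25; data precision n/σ² = 5/2 = 2.5.
μ̂ = (0.25·12 + 2.5·9.62) / (0.25 + 2.5) = 27.05/2.75 = 541/55 ≈ 9.8364.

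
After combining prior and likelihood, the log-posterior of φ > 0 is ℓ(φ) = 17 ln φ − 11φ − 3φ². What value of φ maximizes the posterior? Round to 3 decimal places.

ℓ'(φ) = 17/φ − 11 − 6φ. Setting this to zero and multiplying by φ: 6φ² + 11φ − 17 = 0.
φ = (−11 + √(11² + 4·6·17)) / (2·6) = (−11 + √529) / 12 = (−11 + 23)/12 = 1.
ℓ''(φ) = −17/φ² − 6 < 0, confirming a maximum.

φ̂_MAP = 1.000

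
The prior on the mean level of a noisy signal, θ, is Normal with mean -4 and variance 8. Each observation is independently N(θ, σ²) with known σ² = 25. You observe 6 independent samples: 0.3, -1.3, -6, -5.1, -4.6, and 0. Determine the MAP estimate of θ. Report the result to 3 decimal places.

θ̂_MAP = -3.200

n = 6; x̄ = (0.3 + (-1.3) + (-6) + (-5.1) + (-4.6) + 0)/6 = -16.7/6 = -167/60 ≈ -2.7833.
For a Normal prior and Normal likelihood with known variance, the posterior is Normal; its mode equals its mean, the precision-weighted average.
Prior precision 1/σ₀² = 1/8 = 0.125; data precision n/σ² = 6/25 = 0.24.
θ̂ = (0.125·(-4) + 0.24·(-167/60)) / (0.125 + 0.24) = (-1.168)/0.365 = -3.200.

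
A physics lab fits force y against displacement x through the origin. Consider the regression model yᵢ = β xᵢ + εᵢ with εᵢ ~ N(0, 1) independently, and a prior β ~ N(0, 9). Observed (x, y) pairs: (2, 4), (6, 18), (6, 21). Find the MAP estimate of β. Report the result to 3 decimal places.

β̂_MAP = 3.180

log p(β | y) = −Σ(yᵢ − βxᵢ)²/(2·1) − β²/(2·9) + const.
Setting the derivative to zero: Σxᵢ(yᵢ − βxᵢ)/1 − β/9 = 0, so β = Σxᵢyᵢ / (Σxᵢ² + σ²/τ²).
Σxᵢyᵢ = 2·4 + 6·18 + 6·21 = 242; Σxᵢ² = 76; σ²/τ² = 1/9.
β̂_MAP = 242 / (76 + 1/9) = 242/(685/9) = 2178/685 ≈ 3.180.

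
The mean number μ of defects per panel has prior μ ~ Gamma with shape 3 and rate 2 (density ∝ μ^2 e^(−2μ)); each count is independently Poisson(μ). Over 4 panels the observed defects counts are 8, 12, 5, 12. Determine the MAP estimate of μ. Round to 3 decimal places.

Σxᵢ = 8+12+5+12 = 37, with n = 4.
Posterior ∝ μ^2e^(−2μ) · μ^37e^(−4μ) = μ^39e^(−6μ), i.e. Gamma(shape=40, rate=6).
The mode of a Gamma(a, b) with a ≥ 1 (shape–rate) is (a−1)/b = 39/6 ≈ 6.500.

μ̂_MAP = 6.500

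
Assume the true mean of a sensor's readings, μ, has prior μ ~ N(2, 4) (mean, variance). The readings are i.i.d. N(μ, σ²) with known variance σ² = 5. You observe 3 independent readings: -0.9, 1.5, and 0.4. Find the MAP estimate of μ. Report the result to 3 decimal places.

n = 3; x̄ = ((-0.9) + 1.5 + 0.4)/3 = 1/3 = 1/3 ≈ 0.3333.
For a Normal prior and Normal likelihood with known variance, the posterior is Normal; its mode equals its mean, the precision-weighted average.
Prior precision 1/σ₀² = 1/4 = 0.25; data precision n/σ² = 3/5 = 0.6.
μ̂ = (0.25·2 + 0.6·(1/3)) / (0.25 + 0.6) = 0.7/0.85 = 14/17 ≈ 0.824.

μ̂_MAP = 0.824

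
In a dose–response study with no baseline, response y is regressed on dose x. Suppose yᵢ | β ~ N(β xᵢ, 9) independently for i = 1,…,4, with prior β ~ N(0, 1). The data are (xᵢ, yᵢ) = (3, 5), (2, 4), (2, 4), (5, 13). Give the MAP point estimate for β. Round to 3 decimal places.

β̂_MAP = 1.882

log p(β | y) = −Σ(yᵢ − βxᵢ)²/(2·9) − β²/(2·1) + const.
Setting the derivative to zero: Σxᵢ(yᵢ − βxᵢ)/9 − β/1 = 0, so β = Σxᵢyᵢ / (Σxᵢ² + σ²/τ²).
Σxᵢyᵢ = 3·5 + 2·4 + 2·4 + 5·13 = 96; Σxᵢ² = 42; σ²/τ² = 9.
β̂_MAP = 96 / (42 + 9) = 96/51 ≈ 1.882.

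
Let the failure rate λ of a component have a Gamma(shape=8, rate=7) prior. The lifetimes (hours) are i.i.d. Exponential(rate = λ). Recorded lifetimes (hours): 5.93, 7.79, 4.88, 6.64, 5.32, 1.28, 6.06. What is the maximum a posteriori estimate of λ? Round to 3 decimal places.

λ̂_MAP = 0.312

The Exponential(rate=λ) likelihood is ∝ λ^n e^(−λΣtᵢ). Here n = 7 and Σtᵢ = 5.93 + 7.79 + 4.88 + 6.64 + 5.32 + 1.28 + 6.06 = 37.90.
Posterior ∝ λ^7e^(−7λ) · λ^7e^(−37.90λ) = λ^14e^(−44.90λ), i.e. Gamma(15, 44.90).
Mode = (a−1)/b = 14/44.90 ≈ 0.312.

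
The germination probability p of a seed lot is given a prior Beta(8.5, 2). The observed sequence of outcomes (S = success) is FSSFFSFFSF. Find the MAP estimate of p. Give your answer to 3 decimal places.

Prior: Beta(8.5, 2).
Data: 4 successes in 10 trials (from the sequence). The binomial likelihood contributes p^4(1−p)^6, so the posterior is Beta(8.5+4, 2+6) = Beta(12.5, 8).
For Beta(a, b) with a, b > 1 the mode is (a−1)/(a+b−2) = 11.5/18.5 ≈ 0.622.

p̂_MAP = 0.622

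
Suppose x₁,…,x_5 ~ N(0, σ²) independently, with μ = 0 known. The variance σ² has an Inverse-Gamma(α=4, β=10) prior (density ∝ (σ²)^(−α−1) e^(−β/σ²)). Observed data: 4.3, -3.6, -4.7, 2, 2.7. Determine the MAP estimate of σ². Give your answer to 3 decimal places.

σ̂²_MAP = 5.655

Sum of squared deviations about the known mean: SS = (4.3−0)² + (-3.6−0)² + (-4.7−0)² + (2−0)² + (2.7−0)² = 64.83.
The Normal likelihood contributes (σ²)^(−n/2) exp(−SS/(2σ²)), so the posterior is Inverse-Gamma(α + n/2, β + SS/2) = Inverse-Gamma(6.5, 42.415).
The mode of Inverse-Gamma(a, b) is b/(a+1) = 42.415/7.5 ≈ 5.655.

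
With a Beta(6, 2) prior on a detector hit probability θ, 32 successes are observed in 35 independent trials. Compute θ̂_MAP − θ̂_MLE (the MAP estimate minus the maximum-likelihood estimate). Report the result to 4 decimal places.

MAP − MLE = -0.0118

Posterior is Beta(38, 5); MAP = (38−1)/(43−2) = 37/41 ≈ 0.90244.
MLE ignores the prior: θ̂_MLE = k/n = 32/35 ≈ 0.91429.
Difference = 37/41 − 32/35 = -17/1435 ≈ -0.0118.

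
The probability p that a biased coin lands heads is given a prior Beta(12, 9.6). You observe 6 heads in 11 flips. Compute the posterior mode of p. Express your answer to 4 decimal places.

Prior: Beta(12, 9.6).
Data: 6 successes in 11 trials. The binomial likelihood contributes p^6(1−p)^5, so the posterior is Beta(12+6, 9.6+5) = Beta(18, 14.6).
For Beta(a, b) with a, b > 1 the mode is (a−1)/(a+b−2) = 17/30.6 ≈ 0.5556.

p̂_MAP = 0.5556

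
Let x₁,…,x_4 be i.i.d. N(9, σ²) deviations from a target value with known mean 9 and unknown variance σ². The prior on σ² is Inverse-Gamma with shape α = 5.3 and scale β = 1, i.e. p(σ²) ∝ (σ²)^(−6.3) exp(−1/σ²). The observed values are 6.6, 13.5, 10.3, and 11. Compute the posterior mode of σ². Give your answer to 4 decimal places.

Sum of squared deviations about the known mean: SS = (6.6−9)² + (13.5−9)² + (10.3−9)² + (11−9)² = 31.7.
The Normal likelihood contributes (σ²)^(−n/2) exp(−SS/(2σ²)), so the posterior is Inverse-Gamma(α + n/2, β + SS/2) = Inverse-Gamma(7.3, 16.85).
The mode of Inverse-Gamma(a, b) is b/(a+1) = 16.85/8.3 ≈ 2.0301.

σ̂²_MAP = 2.0301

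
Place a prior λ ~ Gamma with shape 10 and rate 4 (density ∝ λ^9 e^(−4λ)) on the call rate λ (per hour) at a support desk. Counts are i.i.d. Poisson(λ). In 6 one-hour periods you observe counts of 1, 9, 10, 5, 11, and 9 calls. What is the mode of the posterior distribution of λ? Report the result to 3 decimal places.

λ̂_MAP = 5.400

Σxᵢ = 1+9+10+5+11+9 = 45, with n = 6.
Posterior ∝ λ^9e^(−4λ) · λ^45e^(−6λ) = λ^54e^(−10λ), i.e. Gamma(shape=55, rate=10).
The mode of a Gamma(a, b) with a ≥ 1 (shape–rate) is (a−1)/b = 54/10 ≈ 5.400.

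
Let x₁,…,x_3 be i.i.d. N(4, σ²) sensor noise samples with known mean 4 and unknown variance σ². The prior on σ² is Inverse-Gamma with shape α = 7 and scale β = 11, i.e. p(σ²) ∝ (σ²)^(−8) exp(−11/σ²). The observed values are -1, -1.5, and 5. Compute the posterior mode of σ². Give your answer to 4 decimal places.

Sum of squared deviations about the known mean: SS = (-1−4)² + (-1.5−4)² + (5−4)² = 56.25.
The Normal likelihood contributes (σ²)^(−n/2) exp(−SS/(2σ²)), so the posterior is Inverse-Gamma(α + n/2, β + SS/2) = Inverse-Gamma(8.5, 39.125).
The mode of Inverse-Gamma(a, b) is b/(a+1) = 39.125/9.5 ≈ 4.1184.

σ̂²_MAP = 4.1184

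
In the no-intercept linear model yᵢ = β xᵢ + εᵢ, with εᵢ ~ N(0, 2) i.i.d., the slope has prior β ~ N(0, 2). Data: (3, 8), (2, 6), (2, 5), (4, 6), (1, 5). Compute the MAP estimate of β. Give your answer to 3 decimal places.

log p(β | y) = −Σ(yᵢ − βxᵢ)²/(2·2) − β²/(2·2) + const.
Setting the derivative to zero: Σxᵢ(yᵢ − βxᵢ)/2 − β/2 = 0, so β = Σxᵢyᵢ / (Σxᵢ² + σ²/τ²).
Σxᵢyᵢ = 3·8 + 2·6 + 2·5 + 4·6 + 1·5 = 75; Σxᵢ² = 34; σ²/τ² = 1.
β̂_MAP = 75 / (34 + 1) = 75/35 ≈ 2.143.

β̂_MAP = 2.143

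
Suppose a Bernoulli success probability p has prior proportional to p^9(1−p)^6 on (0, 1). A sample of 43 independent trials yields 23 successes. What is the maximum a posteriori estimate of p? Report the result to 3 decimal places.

p̂_MAP = 0.552

The prior density ∝ p^9(1−p)^6 is the kernel of Beta(10, 7).
Data: 23 successes in 43 trials. The binomial likelihood contributes p^23(1−p)^20, so the posterior is Beta(10+23, 7+20) = Beta(33, 27).
For Beta(a, b) with a, b > 1 the mode is (a−1)/(a+b−2) = 32/58 ≈ 0.552.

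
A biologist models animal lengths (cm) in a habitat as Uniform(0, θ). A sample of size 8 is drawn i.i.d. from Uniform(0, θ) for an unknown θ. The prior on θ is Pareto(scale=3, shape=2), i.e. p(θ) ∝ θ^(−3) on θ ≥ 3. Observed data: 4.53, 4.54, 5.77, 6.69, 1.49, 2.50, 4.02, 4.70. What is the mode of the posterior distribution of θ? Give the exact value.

θ̂_MAP = 6.69

The Uniform(0, θ) likelihood is θ^(−n) for θ ≥ max(xᵢ), zero otherwise. Here max(xᵢ) = 6.69.
Posterior ∝ θ^(−3) · θ^(−8) = θ^(−11) on θ ≥ max(3, 6.69) = 6.69.
This density is strictly decreasing in θ, so the posterior mode lies at the lower boundary of the support.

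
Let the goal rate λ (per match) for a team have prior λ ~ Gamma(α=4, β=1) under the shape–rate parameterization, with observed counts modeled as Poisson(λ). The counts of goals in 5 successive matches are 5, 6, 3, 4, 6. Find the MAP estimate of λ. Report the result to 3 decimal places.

Σxᵢ = 5+6+3+4+6 = 24, with n = 5.
Posterior ∝ λ^3e^(−1λ) · λ^24e^(−5λ) = λ^27e^(−6λ), i.e. Gamma(shape=28, rate=6).
The mode of a Gamma(a, b) with a ≥ 1 (shape–rate) is (a−1)/b = 27/6 ≈ 4.500.

λ̂_MAP = 4.500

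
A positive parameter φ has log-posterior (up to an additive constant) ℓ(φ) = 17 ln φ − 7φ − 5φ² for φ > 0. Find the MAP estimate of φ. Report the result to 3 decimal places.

ℓ'(φ) = 17/φ − 7 − 10φ. Setting this to zero and multiplying by φ: 10φ² + 7φ − 17 = 0.
φ = (−7 + √(7² + 4·10·17)) / (2·10) = (−7 + √729) / 20 = (−7 + 27)/20 = 1.
ℓ''(φ) = −17/φ² − 10 < 0, confirming a maximum.

φ̂_MAP = 1.000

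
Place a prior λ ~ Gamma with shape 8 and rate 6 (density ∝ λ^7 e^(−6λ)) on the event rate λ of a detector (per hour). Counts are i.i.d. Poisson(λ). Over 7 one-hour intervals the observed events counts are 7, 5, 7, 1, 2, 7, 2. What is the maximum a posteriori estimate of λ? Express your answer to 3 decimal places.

Σxᵢ = 7+5+7+1+2+7+2 = 31, with n = 7.
Posterior ∝ λ^7e^(−6λ) · λ^31e^(−7λ) = λ^38e^(−13λ), i.e. Gamma(shape=39, rate=13).
The mode of a Gamma(a, b) with a ≥ 1 (shape–rate) is (a−1)/b = 38/13 ≈ 2.923.

λ̂_MAP = 2.923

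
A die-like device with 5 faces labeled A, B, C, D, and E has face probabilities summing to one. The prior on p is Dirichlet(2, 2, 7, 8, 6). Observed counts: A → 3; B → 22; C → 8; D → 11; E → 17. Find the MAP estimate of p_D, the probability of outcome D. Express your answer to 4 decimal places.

The posterior is Dirichlet(αᵢ + nᵢ) = Dirichlet(5, 24, 15, 19, 23).
For a Dirichlet(a₁,…,a_K) with all aᵢ > 1, the mode has j-th component (aⱼ − 1)/(Σaᵢ − K).
Here Σaᵢ = 86 and K = 5, so p_D = (19 − 1)/(86 − 5) = 18/81 ≈ 0.2222.

MAP estimate of p_D = 0.2222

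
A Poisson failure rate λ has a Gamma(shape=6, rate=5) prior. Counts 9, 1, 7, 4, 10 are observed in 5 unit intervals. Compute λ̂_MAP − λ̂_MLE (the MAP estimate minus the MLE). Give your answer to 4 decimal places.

Σxᵢ = 31. Posterior is Gamma(37, 10); MAP = (37−1)/10 = 36/10 ≈ 3.60000.
MLE = x̄ = 31/5 ≈ 6.20000.
Difference = 36/10 − 31/5 = -13/5 ≈ -2.6000.

MAP − MLE = -2.6000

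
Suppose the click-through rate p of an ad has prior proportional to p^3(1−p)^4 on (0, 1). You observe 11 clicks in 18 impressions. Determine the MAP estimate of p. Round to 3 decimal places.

The prior density ∝ p^3(1−p)^4 is the kernel of Beta(4, 5).
Data: 11 successes in 18 trials. The binomial likelihood contributes p^11(1−p)^7, so the posterior is Beta(4+11, 5+7) = Beta(15, 12).
For Beta(a, b) with a, b > 1 the mode is (a−1)/(a+b−2) = 14/25 ≈ 0.560.

p̂_MAP = 0.560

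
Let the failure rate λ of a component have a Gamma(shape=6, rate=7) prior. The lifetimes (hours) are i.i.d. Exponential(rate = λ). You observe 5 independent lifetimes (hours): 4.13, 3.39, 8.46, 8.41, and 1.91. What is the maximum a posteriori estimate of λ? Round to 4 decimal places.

The Exponential(rate=λ) likelihood is ∝ λ^n e^(−λΣtᵢ). Here n = 5 and Σtᵢ = 4.13 + 3.39 + 8.46 + 8.41 + 1.91 = 26.30.
Posterior ∝ λ^5e^(−7λ) · λ^5e^(−26.30λ) = λ^10e^(−33.30λ), i.e. Gamma(11, 33.30).
Mode = (a−1)/b = 10/33.30 ≈ 0.3003.

λ̂_MAP = 0.3003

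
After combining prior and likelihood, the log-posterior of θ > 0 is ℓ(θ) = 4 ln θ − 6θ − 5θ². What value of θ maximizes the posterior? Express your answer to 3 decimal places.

θ̂_MAP = 0.400

ℓ'(θ) = 4/θ − 6 − 10θ. Setting this to zero and multiplying by θ: 10θ² + 6θ − 4 = 0.
θ = (−6 + √(6² + 4·10·4)) / (2·10) = (−6 + √196) / 20 = (−6 + 14)/20 = 2/5.
ℓ''(θ) = −4/θ² − 10 < 0, confirming a maximum.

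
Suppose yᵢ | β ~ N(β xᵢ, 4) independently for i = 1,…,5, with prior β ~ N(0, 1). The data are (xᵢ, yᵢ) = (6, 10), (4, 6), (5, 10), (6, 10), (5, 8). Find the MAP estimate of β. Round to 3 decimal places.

β̂_MAP = 1.648

log p(β | y) = −Σ(yᵢ − βxᵢ)²/(2·4) − β²/(2·1) + const.
Setting the derivative to zero: Σxᵢ(yᵢ − βxᵢ)/4 − β/1 = 0, so β = Σxᵢyᵢ / (Σxᵢ² + σ²/τ²).
Σxᵢyᵢ = 6·10 + 4·6 + 5·10 + 6·10 + 5·8 = 234; Σxᵢ² = 138; σ²/τ² = 4.
β̂_MAP = 234 / (138 + 4) = 234/142 ≈ 1.648.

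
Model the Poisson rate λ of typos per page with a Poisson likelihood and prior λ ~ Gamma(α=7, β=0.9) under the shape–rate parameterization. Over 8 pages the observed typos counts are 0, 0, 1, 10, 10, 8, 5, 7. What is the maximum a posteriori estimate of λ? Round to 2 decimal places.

Σxᵢ = 0+0+1+10+10+8+5+7 = 41, with n = 8.
Posterior ∝ λ^6e^(−0.9λ) · λ^41e^(−8λ) = λ^47e^(−8.9λ), i.e. Gamma(shape=48, rate=8.9).
The mode of a Gamma(a, b) with a ≥ 1 (shape–rate) is (a−1)/b = 47/8.9 ≈ 5.28.

λ̂_MAP = 5.28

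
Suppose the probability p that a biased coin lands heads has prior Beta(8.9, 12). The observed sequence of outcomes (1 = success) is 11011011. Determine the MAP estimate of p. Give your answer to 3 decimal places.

p̂_MAP = 0.517

Prior: Beta(8.9, 12).
Data: 6 successes in 8 trials (from the sequence). The binomial likelihood contributes p^6(1−p)^2, so the posterior is Beta(8.9+6, 12+2) = Beta(14.9, 14).
For Beta(a, b) with a, b > 1 the mode is (a−1)/(a+b−2) = 13.9/26.9 ≈ 0.517.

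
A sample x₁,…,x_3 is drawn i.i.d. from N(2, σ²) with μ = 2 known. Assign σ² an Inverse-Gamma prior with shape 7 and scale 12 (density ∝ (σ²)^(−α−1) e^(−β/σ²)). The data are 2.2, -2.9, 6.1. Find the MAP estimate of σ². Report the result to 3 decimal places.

σ̂²_MAP = 3.414

Sum of squared deviations about the known mean: SS = (2.2−2)² + (-2.9−2)² + (6.1−2)² = 40.86.
The Normal likelihood contributes (σ²)^(−n/2) exp(−SS/(2σ²)), so the posterior is Inverse-Gamma(α + n/2, β + SS/2) = Inverse-Gamma(8.5, 32.43).
The mode of Inverse-Gamma(a, b) is b/(a+1) = 32.43/9.5 ≈ 3.414.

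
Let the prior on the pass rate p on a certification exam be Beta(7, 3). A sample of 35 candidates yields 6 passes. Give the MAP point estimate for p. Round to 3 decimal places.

p̂_MAP = 0.279

Prior: Beta(7, 3).
Data: 6 successes in 35 trials. The binomial likelihood contributes p^6(1−p)^29, so the posterior is Beta(7+6, 3+29) = Beta(13, 32).
For Beta(a, b) with a, b > 1 the mode is (a−1)/(a+b−2) = 12/43 ≈ 0.279.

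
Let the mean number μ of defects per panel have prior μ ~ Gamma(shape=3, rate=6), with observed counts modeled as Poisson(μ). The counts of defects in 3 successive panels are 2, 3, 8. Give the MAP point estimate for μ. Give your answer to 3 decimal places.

Σxᵢ = 2+3+8 = 13, with n = 3.
Posterior ∝ μ^2e^(−6μ) · μ^13e^(−3μ) = μ^15e^(−9μ), i.e. Gamma(shape=16, rate=9).
The mode of a Gamma(a, b) with a ≥ 1 (shape–rate) is (a−1)/b = 15/9 ≈ 1.667.

μ̂_MAP = 1.667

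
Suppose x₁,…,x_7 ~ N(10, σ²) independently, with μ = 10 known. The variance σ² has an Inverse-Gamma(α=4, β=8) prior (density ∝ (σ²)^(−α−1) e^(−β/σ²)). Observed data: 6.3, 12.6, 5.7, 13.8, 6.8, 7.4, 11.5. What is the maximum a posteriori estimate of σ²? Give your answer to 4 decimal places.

Sum of squared deviations about the known mean: SS = (6.3−10)² + (12.6−10)² + (5.7−10)² + (13.8−10)² + (6.8−10)² + (7.4−10)² + (11.5−10)² = 72.63.
The Normal likelihood contributes (σ²)^(−n/2) exp(−SS/(2σ²)), so the posterior is Inverse-Gamma(α + n/2, β + SS/2) = Inverse-Gamma(7.5, 44.315).
The mode of Inverse-Gamma(a, b) is b/(a+1) = 44.315/8.5 ≈ 5.2135.

σ̂²_MAP = 5.2135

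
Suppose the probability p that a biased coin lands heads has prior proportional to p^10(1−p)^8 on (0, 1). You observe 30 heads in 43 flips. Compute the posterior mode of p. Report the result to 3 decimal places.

p̂_MAP = 0.656

The prior density ∝ p^10(1−p)^8 is the kernel of Beta(11, 9).
Data: 30 successes in 43 trials. The binomial likelihood contributes p^30(1−p)^13, so the posterior is Beta(11+30, 9+13) = Beta(41, 22).
For Beta(a, b) with a, b > 1 the mode is (a−1)/(a+b−2) = 40/61 ≈ 0.656.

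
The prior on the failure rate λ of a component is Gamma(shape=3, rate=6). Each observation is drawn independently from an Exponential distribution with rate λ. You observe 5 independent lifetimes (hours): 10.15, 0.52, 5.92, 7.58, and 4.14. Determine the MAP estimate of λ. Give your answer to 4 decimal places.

λ̂_MAP = 0.2040

The Exponential(rate=λ) likelihood is ∝ λ^n e^(−λΣtᵢ). Here n = 5 and Σtᵢ = 10.15 + 0.52 + 5.92 + 7.58 + 4.14 = 28.31.
Posterior ∝ λ^2e^(−6λ) · λ^5e^(−28.31λ) = λ^7e^(−34.31λ), i.e. Gamma(8, 34.31).
Mode = (a−1)/b = 7/34.31 ≈ 0.2040.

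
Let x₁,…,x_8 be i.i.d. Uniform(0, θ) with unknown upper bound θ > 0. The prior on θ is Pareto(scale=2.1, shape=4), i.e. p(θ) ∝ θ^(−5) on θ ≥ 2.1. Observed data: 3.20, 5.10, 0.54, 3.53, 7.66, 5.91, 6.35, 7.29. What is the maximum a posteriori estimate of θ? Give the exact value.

θ̂_MAP = 7.66

The Uniform(0, θ) likelihood is θ^(−n) for θ ≥ max(xᵢ), zero otherwise. Here max(xᵢ) = 7.66.
Posterior ∝ θ^(−5) · θ^(−8) = θ^(−13) on θ ≥ max(2.1, 7.66) = 7.66.
This density is strictly decreasing in θ, so the posterior mode lies at the lower boundary of the support.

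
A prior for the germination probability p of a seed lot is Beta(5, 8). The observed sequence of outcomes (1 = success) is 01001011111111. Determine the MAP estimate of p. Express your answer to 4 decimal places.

p̂_MAP = 0.5600

Prior: Beta(5, 8).
Data: 10 successes in 14 trials (from the sequence). The binomial likelihood contributes p^10(1−p)^4, so the posterior is Beta(5+10, 8+4) = Beta(15, 12).
For Beta(a, b) with a, b > 1 the mode is (a−1)/(a+b−2) = 14/25 ≈ 0.5600.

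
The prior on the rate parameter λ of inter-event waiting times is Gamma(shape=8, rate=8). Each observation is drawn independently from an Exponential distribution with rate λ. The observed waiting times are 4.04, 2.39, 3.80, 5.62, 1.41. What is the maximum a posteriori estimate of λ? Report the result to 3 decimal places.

The Exponential(rate=λ) likelihood is ∝ λ^n e^(−λΣtᵢ). Here n = 5 and Σtᵢ = 4.04 + 2.39 + 3.80 + 5.62 + 1.41 = 17.26.
Posterior ∝ λ^7e^(−8λ) · λ^5e^(−17.26λ) = λ^12e^(−25.26λ), i.e. Gamma(13, 25.26).
Mode = (a−1)/b = 12/25.26 ≈ 0.475.

λ̂_MAP = 0.475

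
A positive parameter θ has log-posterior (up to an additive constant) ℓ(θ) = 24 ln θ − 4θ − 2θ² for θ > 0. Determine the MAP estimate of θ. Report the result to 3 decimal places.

θ̂_MAP = 2.000

ℓ'(θ) = 24/θ − 4 − 4θ. Setting this to zero and multiplying by θ: 4θ² + 4θ − 24 = 0.
θ = (−4 + √(4² + 4·4·24)) / (2·4) = (−4 + √400) / 8 = (−4 + 20)/8 = 2.
ℓ''(θ) = −24/θ² − 4 < 0, confirming a maximum.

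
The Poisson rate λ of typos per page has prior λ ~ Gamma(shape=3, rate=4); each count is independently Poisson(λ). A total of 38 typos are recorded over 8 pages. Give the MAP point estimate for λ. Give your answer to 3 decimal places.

λ̂_MAP = 3.333

Σxᵢ = 38, n = 8.
Posterior ∝ λ^2e^(−4λ) · λ^38e^(−8λ) = λ^40e^(−12λ), i.e. Gamma(shape=41, rate=12).
The mode of a Gamma(a, b) with a ≥ 1 (shape–rate) is (a−1)/b = 40/12 ≈ 3.333.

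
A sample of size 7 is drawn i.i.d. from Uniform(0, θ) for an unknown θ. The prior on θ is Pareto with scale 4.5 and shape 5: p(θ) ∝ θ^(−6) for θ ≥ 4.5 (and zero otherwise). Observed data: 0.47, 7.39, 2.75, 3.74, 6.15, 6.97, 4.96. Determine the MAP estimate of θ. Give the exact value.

θ̂_MAP = 7.39

The Uniform(0, θ) likelihood is θ^(−n) for θ ≥ max(xᵢ), zero otherwise. Here max(xᵢ) = 7.39.
Posterior ∝ θ^(−6) · θ^(−7) = θ^(−13) on θ ≥ max(4.5, 7.39) = 7.39.
This density is strictly decreasing in θ, so the posterior mode lies at the lower boundary of the support.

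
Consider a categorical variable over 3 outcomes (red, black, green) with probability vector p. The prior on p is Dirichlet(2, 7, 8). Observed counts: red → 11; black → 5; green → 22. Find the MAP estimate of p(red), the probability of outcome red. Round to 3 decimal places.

The posterior is Dirichlet(αᵢ + nᵢ) = Dirichlet(13, 12, 30).
For a Dirichlet(a₁,…,a_K) with all aᵢ > 1, the mode has j-th component (aⱼ − 1)/(Σaᵢ − K).
Here Σaᵢ = 55 and K = 3, so p(red) = (13 − 1)/(55 − 3) = 12/52 ≈ 0.231.

MAP estimate of p(red) = 0.231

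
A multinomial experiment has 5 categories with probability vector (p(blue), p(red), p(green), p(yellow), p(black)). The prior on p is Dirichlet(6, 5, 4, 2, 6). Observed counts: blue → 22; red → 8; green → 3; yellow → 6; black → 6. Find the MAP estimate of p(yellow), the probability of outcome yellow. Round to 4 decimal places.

The posterior is Dirichlet(αᵢ + nᵢ) = Dirichlet(28, 13, 7, 8, 12).
For a Dirichlet(a₁,…,a_K) with all aᵢ > 1, the mode has j-th component (aⱼ − 1)/(Σaᵢ − K).
Here Σaᵢ = 68 and K = 5, so p(yellow) = (8 − 1)/(68 − 5) = 7/63 ≈ 0.1111.

MAP estimate of p(yellow) = 0.1111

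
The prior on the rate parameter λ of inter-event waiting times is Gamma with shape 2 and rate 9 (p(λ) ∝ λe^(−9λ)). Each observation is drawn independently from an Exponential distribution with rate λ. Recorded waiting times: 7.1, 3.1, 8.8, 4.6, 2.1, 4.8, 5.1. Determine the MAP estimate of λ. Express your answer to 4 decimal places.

The Exponential(rate=λ) likelihood is ∝ λ^n e^(−λΣtᵢ). Here n = 7 and Σtᵢ = 7.1 + 3.1 + 8.8 + 4.6 + 2.1 + 4.8 + 5.1 = 35.6.
Posterior ∝ λe^(−9λ) · λ^7e^(−35.6λ) = λ^8e^(−44.6λ), i.e. Gamma(9, 44.6).
Mode = (a−1)/b = 8/44.6 ≈ 0.1794.

λ̂_MAP = 0.1794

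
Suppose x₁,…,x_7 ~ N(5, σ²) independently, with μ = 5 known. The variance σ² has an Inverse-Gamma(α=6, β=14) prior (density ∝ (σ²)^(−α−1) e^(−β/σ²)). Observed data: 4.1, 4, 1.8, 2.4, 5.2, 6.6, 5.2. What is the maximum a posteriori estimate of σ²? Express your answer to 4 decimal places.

σ̂²_MAP = 2.3548

Sum of squared deviations about the known mean: SS = (4.1−5)² + (4−5)² + (1.8−5)² + (2.4−5)² + (5.2−5)² + (6.6−5)² + (5.2−5)² = 21.45.
The Normal likelihood contributes (σ²)^(−n/2) exp(−SS/(2σ²)), so the posterior is Inverse-Gamma(α + n/2, β + SS/2) = Inverse-Gamma(9.5, 24.725).
The mode of Inverse-Gamma(a, b) is b/(a+1) = 24.725/10.5 ≈ 2.3548.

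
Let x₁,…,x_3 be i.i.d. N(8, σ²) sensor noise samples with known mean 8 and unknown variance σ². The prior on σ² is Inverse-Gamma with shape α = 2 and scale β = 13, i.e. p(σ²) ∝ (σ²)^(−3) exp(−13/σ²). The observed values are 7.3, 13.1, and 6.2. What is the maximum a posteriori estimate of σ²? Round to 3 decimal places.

σ̂²_MAP = 6.193

Sum of squared deviations about the known mean: SS = (7.3−8)² + (13.1−8)² + (6.2−8)² = 29.74.
The Normal likelihood contributes (σ²)^(−n/2) exp(−SS/(2σ²)), so the posterior is Inverse-Gamma(α + n/2, β + SS/2) = Inverse-Gamma(3.5, 27.87).
The mode of Inverse-Gamma(a, b) is b/(a+1) = 27.87/4.5 ≈ 6.193.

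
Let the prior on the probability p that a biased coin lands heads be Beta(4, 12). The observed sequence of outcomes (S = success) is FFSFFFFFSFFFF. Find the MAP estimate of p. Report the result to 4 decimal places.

Prior: Beta(4, 12).
Data: 2 successes in 13 trials (from the sequence). The binomial likelihood contributes p^2(1−p)^11, so the posterior is Beta(4+2, 12+11) = Beta(6, 23).
For Beta(a, b) with a, b > 1 the mode is (a−1)/(a+b−2) = 5/27 ≈ 0.1852.

p̂_MAP = 0.1852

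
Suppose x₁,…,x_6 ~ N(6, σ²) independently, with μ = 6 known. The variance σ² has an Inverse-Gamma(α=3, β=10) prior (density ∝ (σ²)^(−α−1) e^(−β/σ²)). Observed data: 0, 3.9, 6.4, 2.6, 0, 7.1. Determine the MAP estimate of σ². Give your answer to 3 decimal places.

σ̂²_MAP = 7.810

Sum of squared deviations about the known mean: SS = (0−6)² + (3.9−6)² + (6.4−6)² + (2.6−6)² + (0−6)² + (7.1−6)² = 89.34.
The Normal likelihood contributes (σ²)^(−n/2) exp(−SS/(2σ²)), so the posterior is Inverse-Gamma(α + n/2, β + SS/2) = Inverse-Gamma(6, 54.67).
The mode of Inverse-Gamma(a, b) is b/(a+1) = 54.67/7 ≈ 7.810.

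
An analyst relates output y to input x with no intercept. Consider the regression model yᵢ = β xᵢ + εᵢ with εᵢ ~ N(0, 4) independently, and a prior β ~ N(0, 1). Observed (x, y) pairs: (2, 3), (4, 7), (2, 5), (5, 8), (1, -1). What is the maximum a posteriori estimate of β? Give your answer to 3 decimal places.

β̂_MAP = 1.537

log p(β | y) = −Σ(yᵢ − βxᵢ)²/(2·4) − β²/(2·1) + const.
Setting the derivative to zero: Σxᵢ(yᵢ − βxᵢ)/4 − β/1 = 0, so β = Σxᵢyᵢ / (Σxᵢ² + σ²/τ²).
Σxᵢyᵢ = 2·3 + 4·7 + 2·5 + 5·8 + 1·(-1) = 83; Σxᵢ² = 50; σ²/τ² = 4.
β̂_MAP = 83 / (50 + 4) = 83/54 ≈ 1.537.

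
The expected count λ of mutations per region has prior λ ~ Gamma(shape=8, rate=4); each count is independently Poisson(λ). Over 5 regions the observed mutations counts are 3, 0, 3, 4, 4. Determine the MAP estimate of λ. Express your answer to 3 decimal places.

Σxᵢ = 3+0+3+4+4 = 14, with n = 5.
Posterior ∝ λ^7e^(−4λ) · λ^14e^(−5λ) = λ^21e^(−9λ), i.e. Gamma(shape=22, rate=9).
The mode of a Gamma(a, b) with a ≥ 1 (shape–rate) is (a−1)/b = 21/9 ≈ 2.333.

λ̂_MAP = 2.333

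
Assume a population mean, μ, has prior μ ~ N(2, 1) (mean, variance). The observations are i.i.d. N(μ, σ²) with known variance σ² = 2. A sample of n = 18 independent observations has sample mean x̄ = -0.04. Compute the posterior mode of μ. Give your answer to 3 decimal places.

n = 18, x̄ = -0.04.
For a Normal prior and Normal likelihood with known variance, the posterior is Normal; its mode equals its mean, the precision-weighted average.
Prior precision 1/σ₀² = 1/1 = 1; data precision n/σ² = 18/2 = 9.
μ̂ = (1·2 + 9·(-0.04)) / (1 + 9) = 1.64/10 = 0.164.

μ̂_MAP = 0.164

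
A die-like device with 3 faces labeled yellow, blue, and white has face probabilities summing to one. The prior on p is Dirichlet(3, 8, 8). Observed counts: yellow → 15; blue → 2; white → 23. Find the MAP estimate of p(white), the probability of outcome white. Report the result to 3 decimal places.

The posterior is Dirichlet(αᵢ + nᵢ) = Dirichlet(18, 10, 31).
For a Dirichlet(a₁,…,a_K) with all aᵢ > 1, the mode has j-th component (aⱼ − 1)/(Σaᵢ − K).
Here Σaᵢ = 59 and K = 3, so p(white) = (31 − 1)/(59 − 3) = 30/56 ≈ 0.536.

MAP estimate of p(white) = 0.536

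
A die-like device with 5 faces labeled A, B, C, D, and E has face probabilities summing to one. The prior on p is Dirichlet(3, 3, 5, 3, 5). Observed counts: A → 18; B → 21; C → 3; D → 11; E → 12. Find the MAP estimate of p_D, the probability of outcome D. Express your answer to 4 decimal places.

The posterior is Dirichlet(αᵢ + nᵢ) = Dirichlet(21, 24, 8, 14, 17).
For a Dirichlet(a₁,…,a_K) with all aᵢ > 1, the mode has j-th component (aⱼ − 1)/(Σaᵢ − K).
Here Σaᵢ = 84 and K = 5, so p_D = (14 − 1)/(84 − 5) = 13/79 ≈ 0.1646.

MAP estimate of p_D = 0.1646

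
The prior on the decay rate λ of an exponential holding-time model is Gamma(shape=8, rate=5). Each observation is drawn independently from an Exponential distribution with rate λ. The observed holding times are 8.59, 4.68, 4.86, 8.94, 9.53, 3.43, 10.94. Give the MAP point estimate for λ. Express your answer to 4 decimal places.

λ̂_MAP = 0.2501

The Exponential(rate=λ) likelihood is ∝ λ^n e^(−λΣtᵢ). Here n = 7 and Σtᵢ = 8.59 + 4.68 + 4.86 + 8.94 + 9.53 + 3.43 + 10.94 = 50.97.
Posterior ∝ λ^7e^(−5λ) · λ^7e^(−50.97λ) = λ^14e^(−55.97λ), i.e. Gamma(15, 55.97).
Mode = (a−1)/b = 14/55.97 ≈ 0.2501.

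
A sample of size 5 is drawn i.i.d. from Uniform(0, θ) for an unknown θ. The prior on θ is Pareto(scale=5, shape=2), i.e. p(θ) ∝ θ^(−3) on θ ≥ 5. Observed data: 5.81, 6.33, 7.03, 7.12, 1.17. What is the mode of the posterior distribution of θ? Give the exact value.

The Uniform(0, θ) likelihood is θ^(−n) for θ ≥ max(xᵢ), zero otherwise. Here max(xᵢ) = 7.12.
Posterior ∝ θ^(−3) · θ^(−5) = θ^(−8) on θ ≥ max(5, 7.12) = 7.12.
This density is strictly decreasing in θ, so the posterior mode lies at the lower boundary of the support.

θ̂_MAP = 7.12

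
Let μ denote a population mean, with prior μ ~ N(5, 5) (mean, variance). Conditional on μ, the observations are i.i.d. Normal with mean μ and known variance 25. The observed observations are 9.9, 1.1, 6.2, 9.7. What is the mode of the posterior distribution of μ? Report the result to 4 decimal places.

μ̂_MAP = 5.7667

n = 4; x̄ = (9.9 + 1.1 + 6.2 + 9.7)/4 = 26.9/4 = 6.725.
For a Normal prior and Normal likelihood with known variance, the posterior is Normal; its mode equals its mean, the precision-weighted average.
Prior precision 1/σ₀² = 1/5 = 0.2; data precision n/σ² = 4/25 = 0.16.
μ̂ = (0.2·5 + 0.16·6.725) / (0.2 + 0.16) = 2.076/0.36 = 173/30 ≈ 5.7667.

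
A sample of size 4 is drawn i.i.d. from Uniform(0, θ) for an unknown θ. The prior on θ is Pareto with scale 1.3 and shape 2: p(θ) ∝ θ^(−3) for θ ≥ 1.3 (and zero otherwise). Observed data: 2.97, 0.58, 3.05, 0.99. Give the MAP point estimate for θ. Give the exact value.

The Uniform(0, θ) likelihood is θ^(−n) for θ ≥ max(xᵢ), zero otherwise. Here max(xᵢ) = 3.05.
Posterior ∝ θ^(−3) · θ^(−4) = θ^(−7) on θ ≥ max(1.3, 3.05) = 3.05.
This density is strictly decreasing in θ, so the posterior mode lies at the lower boundary of the support.

θ̂_MAP = 3.05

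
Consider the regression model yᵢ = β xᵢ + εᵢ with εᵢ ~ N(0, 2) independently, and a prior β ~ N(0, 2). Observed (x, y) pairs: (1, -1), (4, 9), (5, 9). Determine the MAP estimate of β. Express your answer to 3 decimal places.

β̂_MAP = 1.860

log p(β | y) = −Σ(yᵢ − βxᵢ)²/(2·2) − β²/(2·2) + const.
Setting the derivative to zero: Σxᵢ(yᵢ − βxᵢ)/2 − β/2 = 0, so β = Σxᵢyᵢ / (Σxᵢ² + σ²/τ²).
Σxᵢyᵢ = 1·(-1) + 4·9 + 5·9 = 80; Σxᵢ² = 42; σ²/τ² = 1.
β̂_MAP = 80 / (42 + 1) = 80/43 ≈ 1.860.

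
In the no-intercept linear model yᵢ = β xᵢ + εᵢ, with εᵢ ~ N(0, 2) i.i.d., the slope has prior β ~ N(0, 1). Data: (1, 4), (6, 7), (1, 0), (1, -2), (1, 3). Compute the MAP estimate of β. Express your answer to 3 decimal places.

log p(β | y) = −Σ(yᵢ − βxᵢ)²/(2·2) − β²/(2·1) + const.
Setting the derivative to zero: Σxᵢ(yᵢ − βxᵢ)/2 − β/1 = 0, so β = Σxᵢyᵢ / (Σxᵢ² + σ²/τ²).
Σxᵢyᵢ = 1·4 + 6·7 + 1·0 + 1·(-2) + 1·3 = 47; Σxᵢ² = 40; σ²/τ² = 2.
β̂_MAP = 47 / (40 + 2) = 47/42 ≈ 1.119.

β̂_MAP = 1.119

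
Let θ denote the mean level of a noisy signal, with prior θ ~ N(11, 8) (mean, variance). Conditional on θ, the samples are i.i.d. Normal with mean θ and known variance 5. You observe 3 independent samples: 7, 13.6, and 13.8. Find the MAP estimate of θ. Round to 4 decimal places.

θ̂_MAP = 11.3862

n = 3; x̄ = (7 + 13.6 + 13.8)/3 = 34.4/3 = 172/15 ≈ 11.4667.
For a Normal prior and Normal likelihood with known variance, the posterior is Normal; its mode equals its mean, the precision-weighted average.
Prior precision 1/σ₀² = 1/8 = 0.125; data precision n/σ² = 3/5 = 0.6.
θ̂ = (0.125·11 + 0.6·(172/15)) / (0.125 + 0.6) = 8.255/0.725 = 1651/145 ≈ 11.3862.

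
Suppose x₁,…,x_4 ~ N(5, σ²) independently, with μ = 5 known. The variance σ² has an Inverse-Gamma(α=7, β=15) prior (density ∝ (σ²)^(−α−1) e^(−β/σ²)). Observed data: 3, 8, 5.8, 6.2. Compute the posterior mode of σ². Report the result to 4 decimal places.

Sum of squared deviations about the known mean: SS = (3−5)² + (8−5)² + (5.8−5)² + (6.2−5)² = 15.08.
The Normal likelihood contributes (σ²)^(−n/2) exp(−SS/(2σ²)), so the posterior is Inverse-Gamma(α + n/2, β + SS/2) = Inverse-Gamma(9, 22.54).
The mode of Inverse-Gamma(a, b) is b/(a+1) = 22.54/10 ≈ 2.2540.

σ̂²_MAP = 2.2540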